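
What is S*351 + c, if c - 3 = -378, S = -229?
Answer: -80754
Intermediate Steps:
c = -375 (c = 3 - 378 = -375)
S*351 + c = -229*351 - 375 = -80379 - 375 = -80754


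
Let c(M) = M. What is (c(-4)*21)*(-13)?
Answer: 1092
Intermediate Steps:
(c(-4)*21)*(-13) = -4*21*(-13) = -84*(-13) = 1092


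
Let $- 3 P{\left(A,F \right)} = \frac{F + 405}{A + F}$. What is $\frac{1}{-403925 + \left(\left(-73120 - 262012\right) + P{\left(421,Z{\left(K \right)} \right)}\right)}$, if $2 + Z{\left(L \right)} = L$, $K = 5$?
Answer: $- \frac{53}{39170038} \approx -1.3531 \cdot 10^{-6}$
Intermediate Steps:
$Z{\left(L \right)} = -2 + L$
$P{\left(A,F \right)} = - \frac{405 + F}{3 \left(A + F\right)}$ ($P{\left(A,F \right)} = - \frac{\left(F + 405\right) \frac{1}{A + F}}{3} = - \frac{\left(405 + F\right) \frac{1}{A + F}}{3} = - \frac{\frac{1}{A + F} \left(405 + F\right)}{3} = - \frac{405 + F}{3 \left(A + F\right)}$)
$\frac{1}{-403925 + \left(\left(-73120 - 262012\right) + P{\left(421,Z{\left(K \right)} \right)}\right)} = \frac{1}{-403925 + \left(\left(-73120 - 262012\right) + \frac{-135 - \frac{-2 + 5}{3}}{421 + \left(-2 + 5\right)}\right)} = \frac{1}{-403925 - \left(335132 - \frac{-135 - 1}{421 + 3}\right)} = \frac{1}{-403925 - \left(335132 - \frac{-135 - 1}{424}\right)} = \frac{1}{-403925 + \left(-335132 + \frac{1}{424} \left(-136\right)\right)} = \frac{1}{-403925 - \frac{17762013}{53}} = \frac{1}{- \frac{39170038}{53}} = - \frac{53}{39170038}$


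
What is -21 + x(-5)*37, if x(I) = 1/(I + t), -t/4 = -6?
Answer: -362/19 ≈ -19.053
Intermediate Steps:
t = 24 (t = -4*(-6) = 24)
x(I) = 1/(24 + I) (x(I) = 1/(I + 24) = 1/(24 + I))
-21 + x(-5)*37 = -21 + 37/(24 - 5) = -21 + 37/19 = -362/19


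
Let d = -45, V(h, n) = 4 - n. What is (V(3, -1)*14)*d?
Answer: -3150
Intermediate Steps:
(V(3, -1)*14)*d = ((4 - 1*(-1))*14)*(-45) = ((4 + 1)*14)*(-45) = (5*14)*(-45) = 70*(-45) = -3150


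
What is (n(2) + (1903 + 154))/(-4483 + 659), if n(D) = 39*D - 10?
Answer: -2125/3824 ≈ -0.55570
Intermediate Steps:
n(D) = -10 + 39*D
(n(2) + (1903 + 154))/(-4483 + 659) = ((-10 + 39*2) + (1903 + 154))/(-4483 + 659) = ((-10 + 78) + 2057)/(-3824) = (68 + 2057)*(-1/3824) = 2125*(-1/3824) = -2125/3824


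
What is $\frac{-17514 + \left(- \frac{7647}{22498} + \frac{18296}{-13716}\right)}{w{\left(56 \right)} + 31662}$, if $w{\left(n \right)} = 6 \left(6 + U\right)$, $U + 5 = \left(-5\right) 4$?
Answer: $- \frac{1351257901403}{2433790713816} \approx -0.55521$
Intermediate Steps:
$U = -25$ ($U = -5 - 20 = -25$)
$w{\left(n \right)} = -114$ ($w{\left(n \right)} = 6 \left(6 - 25\right) = 6 \left(-19\right) = -114$)
$\frac{-17514 + \left(- \frac{7647}{22498} + \frac{18296}{-13716}\right)}{w{\left(56 \right)} + 31662} = \frac{-17514 + \left(- \frac{7647}{22498} + \frac{18296}{-13716}\right)}{-114 + 31662} = \frac{-17514 + \left(\left(-7647\right) \frac{1}{22498} + 18296 \left(- \frac{1}{13716}\right)\right)}{31548} = \left(-17514 - \frac{129127415}{77145642}\right) \frac{1}{31548} = \left(- \frac{1351257901403}{77145642}\right) \frac{1}{31548} = - \frac{1351257901403}{2433790713816}$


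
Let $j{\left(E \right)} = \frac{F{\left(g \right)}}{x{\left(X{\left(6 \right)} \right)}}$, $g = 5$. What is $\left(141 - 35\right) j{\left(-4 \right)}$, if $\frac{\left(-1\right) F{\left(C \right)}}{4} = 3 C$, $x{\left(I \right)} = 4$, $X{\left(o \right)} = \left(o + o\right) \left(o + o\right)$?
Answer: $-1590$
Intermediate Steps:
$X{\left(o \right)} = 4 o^{2}$ ($X{\left(o \right)} = 2 o 2 o = 4 o^{2}$)
$F{\left(C \right)} = - 12 C$ ($F{\left(C \right)} = - 4 \cdot 3 C = - 12 C$)
$j{\left(E \right)} = -15$ ($j{\left(E \right)} = \frac{\left(-12\right) 5}{4} = \left(-60\right) \frac{1}{4} = -15$)
$\left(141 - 35\right) j{\left(-4 \right)} = \left(141 - 35\right) \left(-15\right) = 106 \left(-15\right) = -1590$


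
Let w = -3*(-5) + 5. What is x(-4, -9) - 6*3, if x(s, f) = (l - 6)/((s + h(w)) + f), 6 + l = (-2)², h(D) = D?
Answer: -134/7 ≈ -19.143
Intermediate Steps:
w = 20 (w = 15 + 5 = 20)
l = -2 (l = -6 + (-2)² = -6 + 4 = -2)
x(s, f) = -8/(20 + f + s) (x(s, f) = (-2 - 6)/((s + 20) + f) = -8/((20 + s) + f) = -8/(20 + f + s))
x(-4, -9) - 6*3 = -8/(20 - 9 - 4) - 6*3 = -8/7 - 18 = -134/7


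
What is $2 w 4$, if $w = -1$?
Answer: $-8$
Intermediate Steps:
$2 w 4 = 2 \left(-1\right) 4 = \left(-2\right) 4 = -8$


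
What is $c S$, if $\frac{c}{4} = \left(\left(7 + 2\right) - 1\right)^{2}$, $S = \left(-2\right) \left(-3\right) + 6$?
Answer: $3072$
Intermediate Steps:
$S = 12$ ($S = 6 + 6 = 12$)
$c = 256$ ($c = 4 \left(\left(7 + 2\right) - 1\right)^{2} = 4 \left(9 - 1\right)^{2} = 4 \cdot 8^{2} = 4 \cdot 64 = 256$)
$c S = 256 \cdot 12 = 3072$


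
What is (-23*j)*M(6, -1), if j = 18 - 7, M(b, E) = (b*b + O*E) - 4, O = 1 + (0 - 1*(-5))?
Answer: -6578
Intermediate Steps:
O = 6 (O = 1 + (0 + 5) = 1 + 5 = 6)
M(b, E) = -4 + b**2 + 6*E (M(b, E) = (b*b + 6*E) - 4 = (b**2 + 6*E) - 4 = -4 + b**2 + 6*E)
j = 11
(-23*j)*M(6, -1) = (-23*11)*(-4 + 6**2 + 6*(-1)) = -253*(-4 + 36 - 6) = -253*26 = -6578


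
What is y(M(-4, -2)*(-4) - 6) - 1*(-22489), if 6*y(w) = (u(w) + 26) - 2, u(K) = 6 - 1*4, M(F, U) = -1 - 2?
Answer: 67480/3 ≈ 22493.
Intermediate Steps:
M(F, U) = -3
u(K) = 2 (u(K) = 6 - 4 = 2)
y(w) = 13/3 (y(w) = ((2 + 26) - 2)/6 = (28 - 2)/6 = (⅙)*26 = 13/3)
y(M(-4, -2)*(-4) - 6) - 1*(-22489) = 13/3 - 1*(-22489) = 13/3 + 22489 = 67480/3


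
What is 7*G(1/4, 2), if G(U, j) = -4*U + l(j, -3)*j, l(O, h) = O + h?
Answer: -21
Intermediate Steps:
G(U, j) = -4*U + j*(-3 + j) (G(U, j) = -4*U + (j - 3)*j = -4*U + (-3 + j)*j = -4*U + j*(-3 + j))
7*G(1/4, 2) = 7*(-4/4 + 2*(-3 + 2)) = 7*(-4/4 + 2*(-1)) = 7*(-4*¼ - 2) = 7*(-1 - 2) = 7*(-3) = -21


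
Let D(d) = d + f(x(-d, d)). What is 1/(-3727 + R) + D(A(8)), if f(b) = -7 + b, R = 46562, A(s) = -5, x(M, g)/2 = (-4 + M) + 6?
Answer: 85671/42835 ≈ 2.0000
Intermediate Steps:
x(M, g) = 4 + 2*M (x(M, g) = 2*((-4 + M) + 6) = 2*(2 + M) = 4 + 2*M)
D(d) = -3 - d (D(d) = d + (-7 + (4 + 2*(-d))) = d + (-7 + (4 - 2*d)) = d + (-3 - 2*d) = -3 - d)
1/(-3727 + R) + D(A(8)) = 1/(-3727 + 46562) + (-3 - 1*(-5)) = 1/42835 + (-3 + 5) = 1/42835 + 2 = 85671/42835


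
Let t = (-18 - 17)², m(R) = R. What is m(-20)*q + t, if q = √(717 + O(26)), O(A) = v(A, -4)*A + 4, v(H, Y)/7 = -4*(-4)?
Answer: 1225 - 20*√3633 ≈ 19.513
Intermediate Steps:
v(H, Y) = 112 (v(H, Y) = 7*(-4*(-4)) = 7*16 = 112)
t = 1225 (t = (-35)² = 1225)
O(A) = 4 + 112*A (O(A) = 112*A + 4 = 4 + 112*A)
q = √3633 (q = √(717 + (4 + 112*26)) = √(717 + (4 + 2912)) = √(717 + 2916) = √3633 ≈ 60.274)
m(-20)*q + t = -20*√3633 + 1225 = 1225 - 20*√3633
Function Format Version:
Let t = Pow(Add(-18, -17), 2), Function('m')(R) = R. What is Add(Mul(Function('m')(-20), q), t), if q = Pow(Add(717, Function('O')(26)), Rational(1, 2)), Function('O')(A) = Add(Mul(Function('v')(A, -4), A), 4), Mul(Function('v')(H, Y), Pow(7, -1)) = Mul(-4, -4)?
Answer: Add(1225, Mul(-20, Pow(3633, Rational(1, 2)))) ≈ 19.513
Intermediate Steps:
Function('v')(H, Y) = 112 (Function('v')(H, Y) = Mul(7, Mul(-4, -4)) = Mul(7, 16) = 112)
t = 1225 (t = Pow(-35, 2) = 1225)
Function('O')(A) = Add(4, Mul(112, A)) (Function('O')(A) = Add(Mul(112, A), 4) = Add(4, Mul(112, A)))
q = Pow(3633, Rational(1, 2)) (q = Pow(Add(717, Add(4, Mul(112, 26))), Rational(1, 2)) = Pow(Add(717, Add(4, 2912)), Rational(1, 2)) = Pow(Add(717, 2916), Rational(1, 2)) = Pow(3633, Rational(1, 2)) ≈ 60.274)
Add(Mul(Function('m')(-20), q), t) = Add(Mul(-20, Pow(3633, Rational(1, 2))), 1225) = Add(1225, Mul(-20, Pow(3633, Rational(1, 2))))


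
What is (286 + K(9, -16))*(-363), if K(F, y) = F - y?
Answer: -112893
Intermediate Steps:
(286 + K(9, -16))*(-363) = (286 + (9 - 1*(-16)))*(-363) = (286 + (9 + 16))*(-363) = (286 + 25)*(-363) = 311*(-363) = -112893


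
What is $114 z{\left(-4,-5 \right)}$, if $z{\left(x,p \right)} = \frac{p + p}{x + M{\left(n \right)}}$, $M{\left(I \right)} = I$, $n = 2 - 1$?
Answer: $380$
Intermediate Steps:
$n = 1$ ($n = 2 - 1 = 1$)
$z{\left(x,p \right)} = \frac{2 p}{1 + x}$ ($z{\left(x,p \right)} = \frac{p + p}{x + 1} = \frac{2 p}{1 + x}$)
$114 z{\left(-4,-5 \right)} = 114 \cdot 2 \left(-5\right) \frac{1}{1 - 4} = 114 \cdot 2 \left(-5\right) \frac{1}{-3} = 114 \cdot 2 \left(-5\right) \left(- \frac{1}{3}\right) = 114 \cdot \frac{10}{3} = 380$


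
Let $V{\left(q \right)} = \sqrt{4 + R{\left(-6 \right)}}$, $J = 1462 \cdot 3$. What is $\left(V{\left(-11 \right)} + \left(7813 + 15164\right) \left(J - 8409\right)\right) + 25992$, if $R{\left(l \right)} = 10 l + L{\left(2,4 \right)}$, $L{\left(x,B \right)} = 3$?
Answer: $-92410479 + i \sqrt{53} \approx -9.241 \cdot 10^{7} + 7.2801 i$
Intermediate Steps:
$J = 4386$
$R{\left(l \right)} = 3 + 10 l$ ($R{\left(l \right)} = 10 l + 3 = 3 + 10 l$)
$V{\left(q \right)} = i \sqrt{53}$ ($V{\left(q \right)} = \sqrt{4 + \left(3 + 10 \left(-6\right)\right)} = \sqrt{4 + \left(3 - 60\right)} = \sqrt{4 - 57} = \sqrt{-53} = i \sqrt{53}$)
$\left(V{\left(-11 \right)} + \left(7813 + 15164\right) \left(J - 8409\right)\right) + 25992 = \left(i \sqrt{53} + \left(7813 + 15164\right) \left(4386 - 8409\right)\right) + 25992 = \left(i \sqrt{53} + 22977 \left(-4023\right)\right) + 25992 = \left(i \sqrt{53} - 92436471\right) + 25992 = \left(-92436471 + i \sqrt{53}\right) + 25992 = -92410479 + i \sqrt{53}$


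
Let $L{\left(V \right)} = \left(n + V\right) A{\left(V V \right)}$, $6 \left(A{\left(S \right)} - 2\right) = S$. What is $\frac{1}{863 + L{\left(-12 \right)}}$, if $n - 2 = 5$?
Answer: $\frac{1}{733} \approx 0.0013643$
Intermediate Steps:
$n = 7$ ($n = 2 + 5 = 7$)
$A{\left(S \right)} = 2 + \frac{S}{6}$
$L{\left(V \right)} = \left(2 + \frac{V^{2}}{6}\right) \left(7 + V\right)$ ($L{\left(V \right)} = \left(7 + V\right) \left(2 + \frac{V V}{6}\right) = \left(7 + V\right) \left(2 + \frac{V^{2}}{6}\right) = \left(2 + \frac{V^{2}}{6}\right) \left(7 + V\right)$)
$\frac{1}{863 + L{\left(-12 \right)}} = \frac{1}{863 + \frac{\left(7 - 12\right) \left(12 + \left(-12\right)^{2}\right)}{6}} = \frac{1}{863 + \frac{1}{6} \left(-5\right) \left(12 + 144\right)} = \frac{1}{863 + \frac{1}{6} \left(-5\right) 156} = \frac{1}{863 - 130} = \frac{1}{733}$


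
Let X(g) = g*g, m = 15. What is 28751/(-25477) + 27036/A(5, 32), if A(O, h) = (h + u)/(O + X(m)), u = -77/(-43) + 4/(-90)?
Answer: 306546858937051/1663622623 ≈ 1.8426e+5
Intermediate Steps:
X(g) = g²
u = 3379/1935 (u = -77*(-1/43) + 4*(-1/90) = 77/43 - 2/45 = 3379/1935 ≈ 1.7463)
A(O, h) = (3379/1935 + h)/(225 + O) (A(O, h) = (h + 3379/1935)/(O + 15²) = (3379/1935 + h)/(O + 225) = (3379/1935 + h)/(225 + O))
28751/(-25477) + 27036/A(5, 32) = 28751/(-25477) + 27036/(((3379/1935 + 32)/(225 + 5))) = 28751*(-1/25477) + 27036/(((65299/1935)/230)) = -28751/25477 + 27036/(((1/230)*(65299/1935))) = -28751/25477 + 27036/(65299/445050) = -28751/25477 + 27036*(445050/65299) = -28751/25477 + 12032371800/65299 = 306546858937051/1663622623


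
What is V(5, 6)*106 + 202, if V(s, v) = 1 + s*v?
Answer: 3488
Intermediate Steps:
V(5, 6)*106 + 202 = (1 + 5*6)*106 + 202 = (1 + 30)*106 + 202 = 31*106 + 202 = 3286 + 202 = 3488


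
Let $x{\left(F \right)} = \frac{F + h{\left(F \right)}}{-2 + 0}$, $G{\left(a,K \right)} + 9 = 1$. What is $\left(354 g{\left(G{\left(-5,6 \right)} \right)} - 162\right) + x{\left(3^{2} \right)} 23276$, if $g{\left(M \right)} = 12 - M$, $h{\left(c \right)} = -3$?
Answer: $-62910$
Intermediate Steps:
$G{\left(a,K \right)} = -8$ ($G{\left(a,K \right)} = -9 + 1 = -8$)
$x{\left(F \right)} = \frac{3}{2} - \frac{F}{2}$ ($x{\left(F \right)} = \frac{F - 3}{-2 + 0} = \frac{-3 + F}{-2} = \left(-3 + F\right) \left(- \frac{1}{2}\right) = \frac{3}{2} - \frac{F}{2}$)
$\left(354 g{\left(G{\left(-5,6 \right)} \right)} - 162\right) + x{\left(3^{2} \right)} 23276 = \left(354 \left(12 - -8\right) - 162\right) + \left(\frac{3}{2} - \frac{3^{2}}{2}\right) 23276 = \left(354 \left(12 + 8\right) - 162\right) + \left(\frac{3}{2} - \frac{9}{2}\right) 23276 = \left(354 \cdot 20 - 162\right) + \left(\frac{3}{2} - \frac{9}{2}\right) 23276 = \left(7080 - 162\right) - 69828 = 6918 - 69828 = -62910$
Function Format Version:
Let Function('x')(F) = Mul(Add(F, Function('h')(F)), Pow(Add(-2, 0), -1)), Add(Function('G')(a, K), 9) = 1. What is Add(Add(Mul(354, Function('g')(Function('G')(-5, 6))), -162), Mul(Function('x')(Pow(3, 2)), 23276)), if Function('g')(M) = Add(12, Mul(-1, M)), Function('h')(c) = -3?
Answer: -62910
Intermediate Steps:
Function('G')(a, K) = -8 (Function('G')(a, K) = Add(-9, 1) = -8)
Function('x')(F) = Add(Rational(3, 2), Mul(Rational(-1, 2), F)) (Function('x')(F) = Mul(Add(F, -3), Pow(Add(-2, 0), -1)) = Mul(Add(-3, F), Pow(-2, -1)) = Mul(Add(-3, F), Rational(-1, 2)) = Add(Rational(3, 2), Mul(Rational(-1, 2), F)))
Add(Add(Mul(354, Function('g')(Function('G')(-5, 6))), -162), Mul(Function('x')(Pow(3, 2)), 23276)) = Add(Add(Mul(354, Add(12, Mul(-1, -8))), -162), Mul(Add(Rational(3, 2), Mul(Rational(-1, 2), Pow(3, 2))), 23276)) = Add(Add(Mul(354, Add(12, 8)), -162), Mul(Add(Rational(3, 2), Mul(Rational(-1, 2), 9)), 23276)) = Add(Add(Mul(354, 20), -162), Mul(Add(Rational(3, 2), Rational(-9, 2)), 23276)) = Add(Add(7080, -162), Mul(-3, 23276)) = Add(6918, -69828) = -62910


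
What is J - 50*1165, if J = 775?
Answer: -57475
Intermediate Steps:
J - 50*1165 = 775 - 50*1165 = 775 - 58250 = -57475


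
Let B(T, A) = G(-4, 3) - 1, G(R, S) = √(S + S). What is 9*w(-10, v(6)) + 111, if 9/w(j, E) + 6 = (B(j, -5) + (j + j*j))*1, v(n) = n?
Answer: 770736/6883 - 81*√6/6883 ≈ 111.95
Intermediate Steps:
G(R, S) = √2*√S (G(R, S) = √(2*S) = √2*√S)
B(T, A) = -1 + √6 (B(T, A) = √2*√3 - 1 = √6 - 1 = -1 + √6)
w(j, E) = 9/(-7 + j + √6 + j²) (w(j, E) = 9/(-6 + ((-1 + √6) + (j + j*j))*1) = 9/(-6 + ((-1 + √6) + (j + j²))*1) = 9/(-6 + (-1 + j + √6 + j²)*1) = 9/(-6 + (-1 + j + √6 + j²)) = 9/(-7 + j + √6 + j²))
9*w(-10, v(6)) + 111 = 9*(9/(-7 - 10 + √6 + (-10)²)) + 111 = 9*(9/(-7 - 10 + √6 + 100)) + 111 = 9*(9/(83 + √6)) + 111 = 81/(83 + √6) + 111 = 111 + 81/(83 + √6)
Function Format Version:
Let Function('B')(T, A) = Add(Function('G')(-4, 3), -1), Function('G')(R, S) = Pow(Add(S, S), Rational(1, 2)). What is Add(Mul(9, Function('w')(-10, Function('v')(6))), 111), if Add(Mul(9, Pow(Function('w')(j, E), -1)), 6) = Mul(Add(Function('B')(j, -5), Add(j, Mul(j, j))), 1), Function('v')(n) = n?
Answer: Add(Rational(770736, 6883), Mul(Rational(-81, 6883), Pow(6, Rational(1, 2)))) ≈ 111.95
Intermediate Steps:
Function('G')(R, S) = Mul(Pow(2, Rational(1, 2)), Pow(S, Rational(1, 2))) (Function('G')(R, S) = Pow(Mul(2, S), Rational(1, 2)) = Mul(Pow(2, Rational(1, 2)), Pow(S, Rational(1, 2))))
Function('B')(T, A) = Add(-1, Pow(6, Rational(1, 2))) (Function('B')(T, A) = Add(Mul(Pow(2, Rational(1, 2)), Pow(3, Rational(1, 2))), -1) = Add(Pow(6, Rational(1, 2)), -1) = Add(-1, Pow(6, Rational(1, 2))))
Function('w')(j, E) = Mul(9, Pow(Add(-7, j, Pow(6, Rational(1, 2)), Pow(j, 2)), -1)) (Function('w')(j, E) = Mul(9, Pow(Add(-6, Mul(Add(Add(-1, Pow(6, Rational(1, 2))), Add(j, Mul(j, j))), 1)), -1)) = Mul(9, Pow(Add(-6, Mul(Add(Add(-1, Pow(6, Rational(1, 2))), Add(j, Pow(j, 2))), 1)), -1)) = Mul(9, Pow(Add(-6, Mul(Add(-1, j, Pow(6, Rational(1, 2)), Pow(j, 2)), 1)), -1)) = Mul(9, Pow(Add(-6, Add(-1, j, Pow(6, Rational(1, 2)), Pow(j, 2))), -1)) = Mul(9, Pow(Add(-7, j, Pow(6, Rational(1, 2)), Pow(j, 2)), -1)))
Add(Mul(9, Function('w')(-10, Function('v')(6))), 111) = Add(Mul(9, Mul(9, Pow(Add(-7, -10, Pow(6, Rational(1, 2)), Pow(-10, 2)), -1))), 111) = Add(Mul(9, Mul(9, Pow(Add(-7, -10, Pow(6, Rational(1, 2)), 100), -1))), 111) = Add(Mul(9, Mul(9, Pow(Add(83, Pow(6, Rational(1, 2))), -1))), 111) = Add(Mul(81, Pow(Add(83, Pow(6, Rational(1, 2))), -1)), 111) = Add(111, Mul(81, Pow(Add(83, Pow(6, Rational(1, 2))), -1)))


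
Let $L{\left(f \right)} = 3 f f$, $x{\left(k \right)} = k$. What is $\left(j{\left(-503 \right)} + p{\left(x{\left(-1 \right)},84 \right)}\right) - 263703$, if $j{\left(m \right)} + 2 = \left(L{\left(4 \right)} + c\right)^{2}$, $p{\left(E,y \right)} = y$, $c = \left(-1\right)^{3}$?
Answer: $-261412$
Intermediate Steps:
$c = -1$
$L{\left(f \right)} = 3 f^{2}$
$j{\left(m \right)} = 2207$ ($j{\left(m \right)} = -2 + \left(3 \cdot 4^{2} - 1\right)^{2} = -2 + \left(3 \cdot 16 - 1\right)^{2} = -2 + \left(48 - 1\right)^{2} = -2 + 47^{2} = -2 + 2209 = 2207$)
$\left(j{\left(-503 \right)} + p{\left(x{\left(-1 \right)},84 \right)}\right) - 263703 = \left(2207 + 84\right) - 263703 = 2291 - 263703 = -261412$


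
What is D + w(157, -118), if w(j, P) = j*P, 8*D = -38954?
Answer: -93581/4 ≈ -23395.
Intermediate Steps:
D = -19477/4 (D = (⅛)*(-38954) = -19477/4 ≈ -4869.3)
w(j, P) = P*j
D + w(157, -118) = -19477/4 - 118*157 = -19477/4 - 18526 = -93581/4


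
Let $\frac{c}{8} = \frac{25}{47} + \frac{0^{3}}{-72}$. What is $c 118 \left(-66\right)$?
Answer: $- \frac{1557600}{47} \approx -33140.0$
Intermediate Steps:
$c = \frac{200}{47}$ ($c = 8 \left(\frac{25}{47} + \frac{0^{3}}{-72}\right) = 8 \left(25 \cdot \frac{1}{47} + 0 \left(- \frac{1}{72}\right)\right) = 8 \left(\frac{25}{47} + 0\right) = 8 \cdot \frac{25}{47} = \frac{200}{47} \approx 4.2553$)
$c 118 \left(-66\right) = \frac{200}{47} \cdot 118 \left(-66\right) = \frac{23600}{47} \left(-66\right) = - \frac{1557600}{47}$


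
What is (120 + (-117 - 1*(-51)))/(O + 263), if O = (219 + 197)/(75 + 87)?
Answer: 4374/21511 ≈ 0.20334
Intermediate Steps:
O = 208/81 (O = 416/162 = 416*(1/162) = 208/81 ≈ 2.5679)
(120 + (-117 - 1*(-51)))/(O + 263) = (120 + (-117 - 1*(-51)))/(208/81 + 263) = (120 + (-117 + 51))/(21511/81) = (120 - 66)*(81/21511) = 54*(81/21511) = 4374/21511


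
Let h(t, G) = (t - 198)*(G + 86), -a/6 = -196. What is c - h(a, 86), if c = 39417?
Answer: -128799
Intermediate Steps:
a = 1176 (a = -6*(-196) = 1176)
h(t, G) = (-198 + t)*(86 + G)
c - h(a, 86) = 39417 - (-17028 - 198*86 + 86*1176 + 86*1176) = 39417 - (-17028 - 17028 + 101136 + 101136) = 39417 - 1*168216 = 39417 - 168216 = -128799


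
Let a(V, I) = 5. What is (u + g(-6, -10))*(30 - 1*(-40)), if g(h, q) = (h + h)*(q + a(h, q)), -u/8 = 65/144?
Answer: 35525/9 ≈ 3947.2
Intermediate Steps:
u = -65/18 (u = -520/144 = -8*65/144 = -65/18 ≈ -3.6111)
g(h, q) = 2*h*(5 + q) (g(h, q) = (h + h)*(q + 5) = (2*h)*(5 + q) = 2*h*(5 + q))
(u + g(-6, -10))*(30 - 1*(-40)) = (-65/18 + 2*(-6)*(5 - 10))*(30 - 1*(-40)) = (-65/18 + 2*(-6)*(-5))*(30 + 40) = (-65/18 + 60)*70 = (1015/18)*70 = 35525/9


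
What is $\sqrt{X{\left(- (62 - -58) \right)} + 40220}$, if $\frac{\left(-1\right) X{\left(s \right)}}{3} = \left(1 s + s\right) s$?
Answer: $2 i \sqrt{11545} \approx 214.9 i$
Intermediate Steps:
$X{\left(s \right)} = - 6 s^{2}$ ($X{\left(s \right)} = - 3 \left(1 s + s\right) s = - 3 \left(s + s\right) s = - 3 \cdot 2 s s = - 3 \cdot 2 s^{2} = - 6 s^{2}$)
$\sqrt{X{\left(- (62 - -58) \right)} + 40220} = \sqrt{- 6 \left(- (62 - -58)\right)^{2} + 40220} = \sqrt{- 6 \left(- (62 + 58)\right)^{2} + 40220} = \sqrt{- 6 \left(\left(-1\right) 120\right)^{2} + 40220} = \sqrt{- 6 \left(-120\right)^{2} + 40220} = \sqrt{\left(-6\right) 14400 + 40220} = \sqrt{-86400 + 40220} = \sqrt{-46180} = 2 i \sqrt{11545}$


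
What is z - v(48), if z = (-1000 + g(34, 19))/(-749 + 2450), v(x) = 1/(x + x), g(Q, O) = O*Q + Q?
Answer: -10807/54432 ≈ -0.19854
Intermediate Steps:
g(Q, O) = Q + O*Q
v(x) = 1/(2*x)
z = -320/1701 (z = (-1000 + 34*(1 + 19))/(-749 + 2450) = (-1000 + 34*20)/1701 = (-1000 + 680)*(1/1701) = -320*1/1701 = -320/1701 ≈ -0.18812)
z - v(48) = -320/1701 - 1/(2*48) = -320/1701 - 1*1/96 = -320/1701 - 1/96 = -10807/54432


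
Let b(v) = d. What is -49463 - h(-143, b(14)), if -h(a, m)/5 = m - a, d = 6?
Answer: -48718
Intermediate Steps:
b(v) = 6
h(a, m) = -5*m + 5*a (h(a, m) = -5*(m - a) = -5*m + 5*a)
-49463 - h(-143, b(14)) = -49463 - (-5*6 + 5*(-143)) = -49463 - (-30 - 715) = -49463 - 1*(-745) = -49463 + 745 = -48718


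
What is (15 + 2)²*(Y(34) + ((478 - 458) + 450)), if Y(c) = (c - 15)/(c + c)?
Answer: 543643/4 ≈ 1.3591e+5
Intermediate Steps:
Y(c) = (-15 + c)/(2*c) (Y(c) = (-15 + c)/((2*c)) = (-15 + c)*(1/(2*c)) = (-15 + c)/(2*c))
(15 + 2)²*(Y(34) + ((478 - 458) + 450)) = (15 + 2)²*((½)*(-15 + 34)/34 + ((478 - 458) + 450)) = 17²*((½)*(1/34)*19 + (20 + 450)) = 289*(19/68 + 470) = 289*(31979/68) = 543643/4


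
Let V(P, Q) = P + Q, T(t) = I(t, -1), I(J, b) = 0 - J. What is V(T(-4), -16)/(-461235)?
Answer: 4/153745 ≈ 2.6017e-5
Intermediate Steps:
I(J, b) = -J
T(t) = -t
V(T(-4), -16)/(-461235) = (-1*(-4) - 16)/(-461235) = (4 - 16)*(-1/461235) = -12*(-1/461235) = 4/153745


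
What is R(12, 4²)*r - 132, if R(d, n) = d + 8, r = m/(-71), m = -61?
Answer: -8152/71 ≈ -114.82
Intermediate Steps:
r = 61/71 (r = -61/(-71) = -61*(-1/71) = 61/71 ≈ 0.85915)
R(d, n) = 8 + d
R(12, 4²)*r - 132 = (8 + 12)*(61/71) - 132 = 20*(61/71) - 132 = 1220/71 - 132 = -8152/71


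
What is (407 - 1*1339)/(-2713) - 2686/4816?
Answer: -1399303/6532904 ≈ -0.21419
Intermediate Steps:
(407 - 1*1339)/(-2713) - 2686/4816 = (407 - 1339)*(-1/2713) - 2686*1/4816 = -932*(-1/2713) - 1343/2408 = 932/2713 - 1343/2408 = -1399303/6532904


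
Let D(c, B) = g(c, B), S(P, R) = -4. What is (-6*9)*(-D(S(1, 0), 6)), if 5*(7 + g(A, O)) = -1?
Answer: -1944/5 ≈ -388.80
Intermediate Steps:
g(A, O) = -36/5 (g(A, O) = -7 + (⅕)*(-1) = -7 - ⅕ = -36/5)
D(c, B) = -36/5
(-6*9)*(-D(S(1, 0), 6)) = (-6*9)*(-1*(-36/5)) = -54*36/5 = -1944/5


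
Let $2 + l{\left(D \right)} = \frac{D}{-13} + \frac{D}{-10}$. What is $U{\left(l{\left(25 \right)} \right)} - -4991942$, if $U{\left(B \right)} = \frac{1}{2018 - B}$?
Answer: $\frac{262750867196}{52635} \approx 4.9919 \cdot 10^{6}$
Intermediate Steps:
$l{\left(D \right)} = -2 - \frac{23 D}{130}$ ($l{\left(D \right)} = -2 + \left(\frac{D}{-13} + \frac{D}{-10}\right) = -2 + \left(D \left(- \frac{1}{13}\right) + D \left(- \frac{1}{10}\right)\right) = -2 - \frac{23 D}{130}$)
$U{\left(l{\left(25 \right)} \right)} - -4991942 = - \frac{1}{-2018 - \frac{167}{26}} - -4991942 = - \frac{1}{-2018 - \frac{167}{26}} + 4991942 = - \frac{1}{- \frac{52635}{26}} + 4991942 = \left(-1\right) \left(- \frac{26}{52635}\right) + 4991942 = \frac{26}{52635} + 4991942 = \frac{262750867196}{52635}$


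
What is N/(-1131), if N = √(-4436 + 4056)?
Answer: -2*I*√95/1131 ≈ -0.017236*I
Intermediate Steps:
N = 2*I*√95 (N = √(-380) = 2*I*√95 ≈ 19.494*I)
N/(-1131) = (2*I*√95)/(-1131) = (2*I*√95)*(-1/1131) = -2*I*√95/1131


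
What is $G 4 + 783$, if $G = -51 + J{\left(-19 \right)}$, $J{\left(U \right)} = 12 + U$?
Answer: $551$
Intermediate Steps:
$G = -58$ ($G = -51 + \left(12 - 19\right) = -51 - 7 = -58$)
$G 4 + 783 = \left(-58\right) 4 + 783 = -232 + 783 = 551$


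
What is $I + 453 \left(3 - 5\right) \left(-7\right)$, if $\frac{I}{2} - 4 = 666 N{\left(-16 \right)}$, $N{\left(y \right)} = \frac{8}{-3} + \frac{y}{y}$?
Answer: $4130$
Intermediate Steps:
$N{\left(y \right)} = - \frac{5}{3}$ ($N{\left(y \right)} = 8 \left(- \frac{1}{3}\right) + 1 = - \frac{8}{3} + 1 = - \frac{5}{3}$)
$I = -2212$ ($I = 8 + 2 \cdot 666 \left(- \frac{5}{3}\right) = 8 + 2 \left(-1110\right) = 8 - 2220 = -2212$)
$I + 453 \left(3 - 5\right) \left(-7\right) = -2212 + 453 \left(3 - 5\right) \left(-7\right) = -2212 + 453 \left(\left(-2\right) \left(-7\right)\right) = -2212 + 453 \cdot 14 = -2212 + 6342 = 4130$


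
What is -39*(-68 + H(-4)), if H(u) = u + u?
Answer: 2964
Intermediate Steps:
H(u) = 2*u
-39*(-68 + H(-4)) = -39*(-68 + 2*(-4)) = -39*(-68 - 8) = -39*(-76) = 2964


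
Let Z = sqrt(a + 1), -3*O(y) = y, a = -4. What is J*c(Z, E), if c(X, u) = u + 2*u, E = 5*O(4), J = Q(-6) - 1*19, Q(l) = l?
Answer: 500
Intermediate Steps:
O(y) = -y/3
J = -25 (J = -6 - 1*19 = -6 - 19 = -25)
E = -20/3 (E = 5*(-1/3*4) = 5*(-4/3) = -20/3 ≈ -6.6667)
Z = I*sqrt(3) (Z = sqrt(-4 + 1) = sqrt(-3) = I*sqrt(3) ≈ 1.732*I)
c(X, u) = 3*u
J*c(Z, E) = -75*(-20)/3 = -25*(-20) = 500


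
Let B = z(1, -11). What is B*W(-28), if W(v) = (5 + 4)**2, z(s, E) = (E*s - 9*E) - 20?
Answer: 5508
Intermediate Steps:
z(s, E) = -20 - 9*E + E*s (z(s, E) = (-9*E + E*s) - 20 = -20 - 9*E + E*s)
B = 68 (B = -20 - 9*(-11) - 11*1 = -20 + 99 - 11 = 68)
W(v) = 81 (W(v) = 9**2 = 81)
B*W(-28) = 68*81 = 5508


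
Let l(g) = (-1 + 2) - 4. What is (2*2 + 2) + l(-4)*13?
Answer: -33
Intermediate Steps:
l(g) = -3 (l(g) = 1 - 4 = -3)
(2*2 + 2) + l(-4)*13 = (2*2 + 2) - 3*13 = (4 + 2) - 39 = 6 - 39 = -33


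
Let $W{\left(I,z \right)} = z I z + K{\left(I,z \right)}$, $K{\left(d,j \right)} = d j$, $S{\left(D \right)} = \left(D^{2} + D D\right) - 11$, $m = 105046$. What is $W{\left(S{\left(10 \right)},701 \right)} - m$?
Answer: $92902232$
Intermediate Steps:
$S{\left(D \right)} = -11 + 2 D^{2}$ ($S{\left(D \right)} = \left(D^{2} + D^{2}\right) - 11 = 2 D^{2} - 11 = -11 + 2 D^{2}$)
$W{\left(I,z \right)} = I z + I z^{2}$ ($W{\left(I,z \right)} = z I z + I z = I z z + I z = I z^{2} + I z = I z + I z^{2}$)
$W{\left(S{\left(10 \right)},701 \right)} - m = \left(-11 + 2 \cdot 10^{2}\right) 701 \left(1 + 701\right) - 105046 = \left(-11 + 2 \cdot 100\right) 701 \cdot 702 - 105046 = \left(-11 + 200\right) 701 \cdot 702 - 105046 = 189 \cdot 701 \cdot 702 - 105046 = 93007278 - 105046 = 92902232$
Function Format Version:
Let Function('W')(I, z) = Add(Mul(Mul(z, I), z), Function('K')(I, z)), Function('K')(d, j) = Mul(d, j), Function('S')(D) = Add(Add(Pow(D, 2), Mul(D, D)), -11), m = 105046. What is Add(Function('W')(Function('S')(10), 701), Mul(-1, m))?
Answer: 92902232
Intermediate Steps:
Function('S')(D) = Add(-11, Mul(2, Pow(D, 2))) (Function('S')(D) = Add(Add(Pow(D, 2), Pow(D, 2)), -11) = Add(Mul(2, Pow(D, 2)), -11) = Add(-11, Mul(2, Pow(D, 2))))
Function('W')(I, z) = Add(Mul(I, z), Mul(I, Pow(z, 2))) (Function('W')(I, z) = Add(Mul(Mul(z, I), z), Mul(I, z)) = Add(Mul(Mul(I, z), z), Mul(I, z)) = Add(Mul(I, Pow(z, 2)), Mul(I, z)) = Add(Mul(I, z), Mul(I, Pow(z, 2))))
Add(Function('W')(Function('S')(10), 701), Mul(-1, m)) = Add(Mul(Add(-11, Mul(2, Pow(10, 2))), 701, Add(1, 701)), Mul(-1, 105046)) = Add(Mul(Add(-11, Mul(2, 100)), 701, 702), -105046) = Add(Mul(Add(-11, 200), 701, 702), -105046) = Add(Mul(189, 701, 702), -105046) = Add(93007278, -105046) = 92902232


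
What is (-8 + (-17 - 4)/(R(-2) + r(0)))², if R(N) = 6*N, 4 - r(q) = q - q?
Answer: 1849/64 ≈ 28.891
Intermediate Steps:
r(q) = 4 (r(q) = 4 - (q - q) = 4 - 1*0 = 4 + 0 = 4)
(-8 + (-17 - 4)/(R(-2) + r(0)))² = (-8 + (-17 - 4)/(6*(-2) + 4))² = (-8 - 21/(-12 + 4))² = (-8 - 21/(-8))² = (-8 - 21*(-⅛))² = (-8 + 21/8)² = (-43/8)² = 1849/64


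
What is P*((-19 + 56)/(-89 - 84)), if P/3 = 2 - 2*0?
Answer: -222/173 ≈ -1.2832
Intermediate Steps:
P = 6 (P = 3*(2 - 2*0) = 3*(2 + 0) = 3*2 = 6)
P*((-19 + 56)/(-89 - 84)) = 6*((-19 + 56)/(-89 - 84)) = 6*(37/(-173)) = 6*(37*(-1/173)) = 6*(-37/173) = -222/173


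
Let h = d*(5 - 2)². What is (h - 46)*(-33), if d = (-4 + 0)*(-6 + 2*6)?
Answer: 8646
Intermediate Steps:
d = -24 (d = -4*(-6 + 12) = -4*6 = -24)
h = -216 (h = -24*(5 - 2)² = -24*3² = -24*9 = -216)
(h - 46)*(-33) = (-216 - 46)*(-33) = -262*(-33) = 8646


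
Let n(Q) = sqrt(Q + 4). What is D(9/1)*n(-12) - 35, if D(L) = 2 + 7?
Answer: -35 + 18*I*sqrt(2) ≈ -35.0 + 25.456*I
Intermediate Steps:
n(Q) = sqrt(4 + Q)
D(L) = 9
D(9/1)*n(-12) - 35 = 9*sqrt(4 - 12) - 35 = 9*sqrt(-8) - 35 = 9*(2*I*sqrt(2)) - 35 = 18*I*sqrt(2) - 35 = -35 + 18*I*sqrt(2)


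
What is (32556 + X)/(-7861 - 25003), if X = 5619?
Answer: -38175/32864 ≈ -1.1616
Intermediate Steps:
(32556 + X)/(-7861 - 25003) = (32556 + 5619)/(-7861 - 25003) = 38175/(-32864) = 38175*(-1/32864) = -38175/32864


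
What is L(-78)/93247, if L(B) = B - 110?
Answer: -188/93247 ≈ -0.0020161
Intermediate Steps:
L(B) = -110 + B
L(-78)/93247 = (-110 - 78)/93247 = -188*1/93247 = -188/93247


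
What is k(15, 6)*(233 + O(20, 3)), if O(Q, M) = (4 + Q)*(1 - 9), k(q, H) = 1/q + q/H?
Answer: 3157/30 ≈ 105.23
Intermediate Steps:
k(q, H) = 1/q + q/H
O(Q, M) = -32 - 8*Q (O(Q, M) = (4 + Q)*(-8) = -32 - 8*Q)
k(15, 6)*(233 + O(20, 3)) = (1/15 + 15/6)*(233 + (-32 - 8*20)) = (1/15 + 15*(⅙))*(233 + (-32 - 160)) = (1/15 + 5/2)*(233 - 192) = (77/30)*41 = 3157/30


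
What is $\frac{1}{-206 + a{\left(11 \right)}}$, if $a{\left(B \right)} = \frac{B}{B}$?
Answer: $- \frac{1}{205} \approx -0.0048781$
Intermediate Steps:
$a{\left(B \right)} = 1$
$\frac{1}{-206 + a{\left(11 \right)}} = \frac{1}{-206 + 1} = \frac{1}{-205} = - \frac{1}{205}$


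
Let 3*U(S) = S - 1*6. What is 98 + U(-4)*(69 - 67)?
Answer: 274/3 ≈ 91.333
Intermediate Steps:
U(S) = -2 + S/3 (U(S) = (S - 1*6)/3 = (S - 6)/3 = (-6 + S)/3 = -2 + S/3)
98 + U(-4)*(69 - 67) = 98 + (-2 + (⅓)*(-4))*(69 - 67) = 98 + (-2 - 4/3)*2 = 98 - 10/3*2 = 98 - 20/3 = 274/3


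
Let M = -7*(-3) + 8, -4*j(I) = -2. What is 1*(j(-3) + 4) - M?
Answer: -49/2 ≈ -24.500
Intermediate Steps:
j(I) = ½ (j(I) = -¼*(-2) = ½)
M = 29 (M = 21 + 8 = 29)
1*(j(-3) + 4) - M = 1*(½ + 4) - 1*29 = 1*(9/2) - 29 = 9/2 - 29 = -49/2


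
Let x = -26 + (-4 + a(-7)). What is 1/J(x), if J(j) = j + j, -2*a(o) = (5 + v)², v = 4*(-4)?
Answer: -1/181 ≈ -0.0055249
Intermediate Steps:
v = -16
a(o) = -121/2 (a(o) = -(5 - 16)²/2 = -½*(-11)² = -½*121 = -121/2)
x = -181/2 (x = -26 + (-4 - 121/2) = -26 - 129/2 = -181/2 ≈ -90.500)
J(j) = 2*j
1/J(x) = 1/(2*(-181/2)) = 1/(-181) = -1/181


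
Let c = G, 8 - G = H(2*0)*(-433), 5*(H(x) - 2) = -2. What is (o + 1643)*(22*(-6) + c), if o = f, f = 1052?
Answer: 1532916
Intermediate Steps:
H(x) = 8/5 (H(x) = 2 + (⅕)*(-2) = 2 - ⅖ = 8/5)
G = 3504/5 (G = 8 - 8*(-433)/5 = 8 - 1*(-3464/5) = 8 + 3464/5 = 3504/5 ≈ 700.80)
c = 3504/5 ≈ 700.80
o = 1052
(o + 1643)*(22*(-6) + c) = (1052 + 1643)*(22*(-6) + 3504/5) = 2695*(-132 + 3504/5) = 2695*(2844/5) = 1532916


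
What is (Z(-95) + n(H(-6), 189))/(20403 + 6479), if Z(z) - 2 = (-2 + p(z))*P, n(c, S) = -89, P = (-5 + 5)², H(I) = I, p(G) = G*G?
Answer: -87/26882 ≈ -0.0032364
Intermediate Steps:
p(G) = G²
P = 0 (P = 0² = 0)
Z(z) = 2 (Z(z) = 2 + (-2 + z²)*0 = 2 + 0 = 2)
(Z(-95) + n(H(-6), 189))/(20403 + 6479) = (2 - 89)/(20403 + 6479) = -87/26882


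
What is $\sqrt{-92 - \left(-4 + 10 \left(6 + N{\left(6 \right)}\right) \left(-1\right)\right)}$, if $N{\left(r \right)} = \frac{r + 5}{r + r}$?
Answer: $\frac{i \sqrt{678}}{6} \approx 4.3397 i$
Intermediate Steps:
$N{\left(r \right)} = \frac{5 + r}{2 r}$
$\sqrt{-92 - \left(-4 + 10 \left(6 + N{\left(6 \right)}\right) \left(-1\right)\right)} = \sqrt{-92 - \left(-4 + 10 \left(6 + \frac{5 + 6}{2 \cdot 6}\right) \left(-1\right)\right)} = \sqrt{-92 - \left(-4 + 10 \left(6 + \frac{1}{2} \cdot \frac{1}{6} \cdot 11\right) \left(-1\right)\right)} = \sqrt{-92 - \left(-4 + 10 \left(6 + \frac{11}{12}\right) \left(-1\right)\right)} = \sqrt{-92 - \left(-4 + 10 \cdot \frac{83}{12} \left(-1\right)\right)} = \sqrt{-92 + \left(\left(-10\right) \left(- \frac{83}{12}\right) + 4\right)} = \sqrt{-92 + \left(\frac{415}{6} + 4\right)} = \sqrt{-92 + \frac{439}{6}} = \sqrt{- \frac{113}{6}} = \frac{i \sqrt{678}}{6}$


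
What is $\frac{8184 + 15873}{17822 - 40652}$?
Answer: $- \frac{8019}{7610} \approx -1.0537$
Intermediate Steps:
$\frac{8184 + 15873}{17822 - 40652} = \frac{24057}{-22830} = 24057 \left(- \frac{1}{22830}\right) = - \frac{8019}{7610}$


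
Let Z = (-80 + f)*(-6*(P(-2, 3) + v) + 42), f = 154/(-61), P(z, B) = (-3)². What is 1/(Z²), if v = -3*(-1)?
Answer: 3721/22807040400 ≈ 1.6315e-7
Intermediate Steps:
P(z, B) = 9
v = 3
f = -154/61 (f = 154*(-1/61) = -154/61 ≈ -2.5246)
Z = 151020/61 (Z = (-80 - 154/61)*(-6*(9 + 3) + 42) = -5034*(-6*12 + 42)/61 = -5034*(-72 + 42)/61 = -5034/61*(-30) = 151020/61 ≈ 2475.7)
1/(Z²) = 1/((151020/61)²) = 1/(22807040400/3721) = 3721/22807040400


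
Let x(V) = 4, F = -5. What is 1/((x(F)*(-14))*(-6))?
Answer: 1/336 ≈ 0.0029762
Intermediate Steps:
1/((x(F)*(-14))*(-6)) = 1/((4*(-14))*(-6)) = 1/(-56*(-6)) = 1/336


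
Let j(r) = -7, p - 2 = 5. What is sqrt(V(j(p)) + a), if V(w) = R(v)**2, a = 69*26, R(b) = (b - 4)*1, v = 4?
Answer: sqrt(1794) ≈ 42.356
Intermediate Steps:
p = 7 (p = 2 + 5 = 7)
R(b) = -4 + b (R(b) = (-4 + b)*1 = -4 + b)
a = 1794
V(w) = 0 (V(w) = (-4 + 4)**2 = 0**2 = 0)
sqrt(V(j(p)) + a) = sqrt(0 + 1794) = sqrt(1794)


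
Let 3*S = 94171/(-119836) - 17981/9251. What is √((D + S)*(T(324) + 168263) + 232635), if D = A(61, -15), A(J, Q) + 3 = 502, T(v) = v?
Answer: √276867542887401146727255/57341526 ≈ 9176.3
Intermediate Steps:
S = -3025947037/3325808508 (S = (94171/(-119836) - 17981/9251)/3 = (94171*(-1/119836) - 17981*1/9251)/3 = (-94171/119836 - 17981/9251)/3 = (⅓)*(-3025947037/1108602836) = -3025947037/3325808508 ≈ -0.90984)
A(J, Q) = 499 (A(J, Q) = -3 + 502 = 499)
D = 499
√((D + S)*(T(324) + 168263) + 232635) = √((499 - 3025947037/3325808508)*(324 + 168263) + 232635) = √((1656552498455/3325808508)*168587 + 232635) = √(279273216057033085/3325808508 + 232635) = √(280046915519291665/3325808508) = √276867542887401146727255/57341526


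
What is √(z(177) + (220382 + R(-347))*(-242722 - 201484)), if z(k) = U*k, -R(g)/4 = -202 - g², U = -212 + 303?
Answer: I*√312199510049 ≈ 5.5875e+5*I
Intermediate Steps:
U = 91
R(g) = 808 + 4*g² (R(g) = -4*(-202 - g²) = 808 + 4*g²)
z(k) = 91*k
√(z(177) + (220382 + R(-347))*(-242722 - 201484)) = √(91*177 + (220382 + (808 + 4*(-347)²))*(-242722 - 201484)) = √(16107 + (220382 + (808 + 4*120409))*(-444206)) = √(16107 + (220382 + (808 + 481636))*(-444206)) = √(16107 + (220382 + 482444)*(-444206)) = √(16107 + 702826*(-444206)) = √(16107 - 312199526156) = √(-312199510049) = I*√312199510049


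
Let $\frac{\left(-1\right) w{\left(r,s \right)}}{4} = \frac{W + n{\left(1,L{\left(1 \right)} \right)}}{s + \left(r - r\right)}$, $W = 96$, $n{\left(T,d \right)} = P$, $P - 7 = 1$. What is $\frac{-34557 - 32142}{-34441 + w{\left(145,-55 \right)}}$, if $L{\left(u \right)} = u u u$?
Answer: $\frac{3668445}{1893839} \approx 1.937$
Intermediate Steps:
$L{\left(u \right)} = u^{3}$ ($L{\left(u \right)} = u^{2} u = u^{3}$)
$P = 8$ ($P = 7 + 1 = 8$)
$n{\left(T,d \right)} = 8$
$w{\left(r,s \right)} = - \frac{416}{s}$ ($w{\left(r,s \right)} = - 4 \frac{96 + 8}{s + \left(r - r\right)} = - 4 \frac{104}{s + 0} = - 4 \frac{104}{s} = - \frac{416}{s}$)
$\frac{-34557 - 32142}{-34441 + w{\left(145,-55 \right)}} = \frac{-34557 - 32142}{-34441 - \frac{416}{-55}} = - \frac{66699}{-34441 - - \frac{416}{55}} = - \frac{66699}{-34441 + \frac{416}{55}} = - \frac{66699}{- \frac{1893839}{55}} = \left(-66699\right) \left(- \frac{55}{1893839}\right) = \frac{3668445}{1893839}$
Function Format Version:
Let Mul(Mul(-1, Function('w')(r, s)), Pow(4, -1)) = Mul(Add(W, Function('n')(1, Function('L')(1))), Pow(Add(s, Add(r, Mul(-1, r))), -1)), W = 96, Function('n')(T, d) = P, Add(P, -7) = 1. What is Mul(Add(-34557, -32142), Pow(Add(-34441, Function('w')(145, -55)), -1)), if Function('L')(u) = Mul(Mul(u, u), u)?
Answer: Rational(3668445, 1893839) ≈ 1.9370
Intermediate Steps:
Function('L')(u) = Pow(u, 3) (Function('L')(u) = Mul(Pow(u, 2), u) = Pow(u, 3))
P = 8 (P = Add(7, 1) = 8)
Function('n')(T, d) = 8
Function('w')(r, s) = Mul(-416, Pow(s, -1)) (Function('w')(r, s) = Mul(-4, Mul(Add(96, 8), Pow(Add(s, Add(r, Mul(-1, r))), -1))) = Mul(-4, Mul(104, Pow(Add(s, 0), -1))) = Mul(-4, Mul(104, Pow(s, -1))) = Mul(-416, Pow(s, -1)))
Mul(Add(-34557, -32142), Pow(Add(-34441, Function('w')(145, -55)), -1)) = Mul(Add(-34557, -32142), Pow(Add(-34441, Mul(-416, Pow(-55, -1))), -1)) = Mul(-66699, Pow(Add(-34441, Mul(-416, Rational(-1, 55))), -1)) = Mul(-66699, Pow(Add(-34441, Rational(416, 55)), -1)) = Mul(-66699, Pow(Rational(-1893839, 55), -1)) = Mul(-66699, Rational(-55, 1893839)) = Rational(3668445, 1893839)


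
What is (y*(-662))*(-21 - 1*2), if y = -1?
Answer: -15226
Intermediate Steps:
(y*(-662))*(-21 - 1*2) = (-1*(-662))*(-21 - 1*2) = 662*(-21 - 2) = 662*(-23) = -15226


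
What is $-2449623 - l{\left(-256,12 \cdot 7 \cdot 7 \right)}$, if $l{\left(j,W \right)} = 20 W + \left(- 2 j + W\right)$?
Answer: $-2462483$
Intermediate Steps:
$l{\left(j,W \right)} = - 2 j + 21 W$ ($l{\left(j,W \right)} = 20 W + \left(W - 2 j\right) = - 2 j + 21 W$)
$-2449623 - l{\left(-256,12 \cdot 7 \cdot 7 \right)} = -2449623 - \left(\left(-2\right) \left(-256\right) + 21 \cdot 12 \cdot 7 \cdot 7\right) = -2449623 - \left(512 + 21 \cdot 84 \cdot 7\right) = -2449623 - \left(512 + 21 \cdot 588\right) = -2449623 - \left(512 + 12348\right) = -2449623 - 12860 = -2462483$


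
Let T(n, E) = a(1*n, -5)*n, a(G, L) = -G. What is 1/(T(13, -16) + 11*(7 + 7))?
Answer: -1/15 ≈ -0.066667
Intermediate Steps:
T(n, E) = -n² (T(n, E) = (-n)*n = -n²)
1/(T(13, -16) + 11*(7 + 7)) = 1/(-1*13² + 11*(7 + 7)) = 1/(-1*169 + 11*14) = 1/(-169 + 154) = 1/(-15) = -1/15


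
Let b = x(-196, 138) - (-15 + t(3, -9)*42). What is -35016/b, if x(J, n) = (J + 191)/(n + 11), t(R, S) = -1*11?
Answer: -1304346/17767 ≈ -73.414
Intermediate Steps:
t(R, S) = -11
x(J, n) = (191 + J)/(11 + n)
b = 71068/149 (b = (191 - 196)/(11 + 138) - (-15 - 11*42) = -5/149 - (-15 - 462) = (1/149)*(-5) - 1*(-477) = -5/149 + 477 = 71068/149 ≈ 476.97)
-35016/b = -35016/71068/149 = -35016*149/71068 = -1304346/17767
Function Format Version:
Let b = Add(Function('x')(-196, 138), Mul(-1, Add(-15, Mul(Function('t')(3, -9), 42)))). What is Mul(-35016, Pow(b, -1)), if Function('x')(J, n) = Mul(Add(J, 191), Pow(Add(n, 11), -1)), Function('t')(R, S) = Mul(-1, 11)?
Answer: Rational(-1304346, 17767) ≈ -73.414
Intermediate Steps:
Function('t')(R, S) = -11
Function('x')(J, n) = Mul(Pow(Add(11, n), -1), Add(191, J)) (Function('x')(J, n) = Mul(Add(191, J), Pow(Add(11, n), -1)) = Mul(Pow(Add(11, n), -1), Add(191, J)))
b = Rational(71068, 149) (b = Add(Mul(Pow(Add(11, 138), -1), Add(191, -196)), Mul(-1, Add(-15, Mul(-11, 42)))) = Add(Mul(Pow(149, -1), -5), Mul(-1, Add(-15, -462))) = Add(Mul(Rational(1, 149), -5), Mul(-1, -477)) = Add(Rational(-5, 149), 477) = Rational(71068, 149) ≈ 476.97)
Mul(-35016, Pow(b, -1)) = Mul(-35016, Pow(Rational(71068, 149), -1)) = Mul(-35016, Rational(149, 71068)) = Rational(-1304346, 17767)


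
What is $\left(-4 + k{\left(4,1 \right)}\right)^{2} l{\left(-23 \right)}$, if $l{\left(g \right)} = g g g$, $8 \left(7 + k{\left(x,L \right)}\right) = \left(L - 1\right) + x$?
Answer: $- \frac{5365647}{4} \approx -1.3414 \cdot 10^{6}$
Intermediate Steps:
$k{\left(x,L \right)} = - \frac{57}{8} + \frac{L}{8} + \frac{x}{8}$ ($k{\left(x,L \right)} = -7 + \frac{\left(L - 1\right) + x}{8} = -7 + \frac{\left(-1 + L\right) + x}{8} = -7 + \frac{-1 + L + x}{8} = -7 + \left(- \frac{1}{8} + \frac{L}{8} + \frac{x}{8}\right) = - \frac{57}{8} + \frac{L}{8} + \frac{x}{8}$)
$l{\left(g \right)} = g^{3}$ ($l{\left(g \right)} = g^{2} g = g^{3}$)
$\left(-4 + k{\left(4,1 \right)}\right)^{2} l{\left(-23 \right)} = \left(-4 + \left(- \frac{57}{8} + \frac{1}{8} \cdot 1 + \frac{1}{8} \cdot 4\right)\right)^{2} \left(-23\right)^{3} = \left(-4 + \left(- \frac{57}{8} + \frac{1}{8} + \frac{1}{2}\right)\right)^{2} \left(-12167\right) = \left(-4 - \frac{13}{2}\right)^{2} \left(-12167\right) = \left(- \frac{21}{2}\right)^{2} \left(-12167\right) = \frac{441}{4} \left(-12167\right) = - \frac{5365647}{4}$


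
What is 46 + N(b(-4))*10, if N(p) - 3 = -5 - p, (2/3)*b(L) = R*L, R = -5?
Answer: -274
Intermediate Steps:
b(L) = -15*L/2 (b(L) = 3*(-5*L)/2 = -15*L/2)
N(p) = -2 - p (N(p) = 3 + (-5 - p) = -2 - p)
46 + N(b(-4))*10 = 46 + (-2 - (-15)*(-4)/2)*10 = 46 + (-2 - 1*30)*10 = 46 + (-2 - 30)*10 = 46 - 32*10 = 46 - 320 = -274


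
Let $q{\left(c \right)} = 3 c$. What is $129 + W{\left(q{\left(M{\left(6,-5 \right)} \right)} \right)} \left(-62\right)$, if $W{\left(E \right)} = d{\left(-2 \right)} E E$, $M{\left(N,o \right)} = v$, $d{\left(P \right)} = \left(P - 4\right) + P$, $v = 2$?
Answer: $17985$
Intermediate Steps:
$d{\left(P \right)} = -4 + 2 P$ ($d{\left(P \right)} = \left(-4 + P\right) + P = -4 + 2 P$)
$M{\left(N,o \right)} = 2$
$W{\left(E \right)} = - 8 E^{2}$ ($W{\left(E \right)} = \left(-4 + 2 \left(-2\right)\right) E E = \left(-4 - 4\right) E E = - 8 E E = - 8 E^{2}$)
$129 + W{\left(q{\left(M{\left(6,-5 \right)} \right)} \right)} \left(-62\right) = 129 + - 8 \left(3 \cdot 2\right)^{2} \left(-62\right) = 129 + - 8 \cdot 6^{2} \left(-62\right) = 129 + \left(-8\right) 36 \left(-62\right) = 129 - -17856 = 129 + 17856 = 17985$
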